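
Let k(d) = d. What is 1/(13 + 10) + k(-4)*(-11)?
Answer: 1013/23 ≈ 44.043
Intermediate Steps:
1/(13 + 10) + k(-4)*(-11) = 1/(13 + 10) - 4*(-11) = 1/23 + 44 = 1013/23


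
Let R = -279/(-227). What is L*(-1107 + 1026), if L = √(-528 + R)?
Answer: -81*I*√27143979/227 ≈ -1859.1*I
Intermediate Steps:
R = 279/227 (R = -279*(-1/227) = 279/227 ≈ 1.2291)
L = I*√27143979/227 (L = √(-528 + 279/227) = √(-119577/227) = I*√27143979/227 ≈ 22.951*I)
L*(-1107 + 1026) = (I*√27143979/227)*(-1107 + 1026) = (I*√27143979/227)*(-81) = -81*I*√27143979/227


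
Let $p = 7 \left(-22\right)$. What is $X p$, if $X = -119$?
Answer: $18326$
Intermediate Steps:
$p = -154$
$X p = \left(-119\right) \left(-154\right) = 18326$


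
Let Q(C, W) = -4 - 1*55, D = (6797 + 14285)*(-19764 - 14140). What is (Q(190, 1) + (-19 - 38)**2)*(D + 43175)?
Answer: -2279959840070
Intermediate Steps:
D = -714764128 (D = 21082*(-33904) = -714764128)
Q(C, W) = -59 (Q(C, W) = -4 - 55 = -59)
(Q(190, 1) + (-19 - 38)**2)*(D + 43175) = (-59 + (-19 - 38)**2)*(-714764128 + 43175) = (-59 + (-57)**2)*(-714720953) = (-59 + 3249)*(-714720953) = 3190*(-714720953) = -2279959840070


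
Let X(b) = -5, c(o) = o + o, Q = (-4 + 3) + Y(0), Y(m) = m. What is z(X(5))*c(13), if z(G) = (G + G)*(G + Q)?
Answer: 1560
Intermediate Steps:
Q = -1 (Q = (-4 + 3) + 0 = -1 + 0 = -1)
c(o) = 2*o
z(G) = 2*G*(-1 + G) (z(G) = (G + G)*(G - 1) = (2*G)*(-1 + G) = 2*G*(-1 + G))
z(X(5))*c(13) = (2*(-5)*(-1 - 5))*(2*13) = (2*(-5)*(-6))*26 = 60*26 = 1560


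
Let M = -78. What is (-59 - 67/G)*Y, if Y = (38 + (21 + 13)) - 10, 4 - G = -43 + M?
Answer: -461404/125 ≈ -3691.2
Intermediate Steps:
G = 125 (G = 4 - (-43 - 78) = 4 - 1*(-121) = 4 + 121 = 125)
Y = 62 (Y = (38 + 34) - 10 = 72 - 10 = 62)
(-59 - 67/G)*Y = (-59 - 67/125)*62 = -7442/125*62 = -461404/125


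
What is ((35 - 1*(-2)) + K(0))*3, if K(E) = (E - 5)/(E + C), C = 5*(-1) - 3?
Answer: 903/8 ≈ 112.88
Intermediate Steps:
C = -8 (C = -5 - 3 = -8)
K(E) = (-5 + E)/(-8 + E) (K(E) = (E - 5)/(E - 8) = (-5 + E)/(-8 + E))
((35 - 1*(-2)) + K(0))*3 = ((35 - 1*(-2)) + (-5 + 0)/(-8 + 0))*3 = ((35 + 2) - 5/(-8))*3 = (37 - ⅛*(-5))*3 = (37 + 5/8)*3 = (301/8)*3 = 903/8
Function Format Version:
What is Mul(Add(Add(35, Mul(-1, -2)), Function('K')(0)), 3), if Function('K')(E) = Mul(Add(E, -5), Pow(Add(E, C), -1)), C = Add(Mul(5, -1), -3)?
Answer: Rational(903, 8) ≈ 112.88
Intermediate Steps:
C = -8 (C = Add(-5, -3) = -8)
Function('K')(E) = Mul(Pow(Add(-8, E), -1), Add(-5, E)) (Function('K')(E) = Mul(Add(E, -5), Pow(Add(E, -8), -1)) = Mul(Add(-5, E), Pow(Add(-8, E), -1)) = Mul(Pow(Add(-8, E), -1), Add(-5, E)))
Mul(Add(Add(35, Mul(-1, -2)), Function('K')(0)), 3) = Mul(Add(Add(35, Mul(-1, -2)), Mul(Pow(Add(-8, 0), -1), Add(-5, 0))), 3) = Mul(Add(Add(35, 2), Mul(Pow(-8, -1), -5)), 3) = Mul(Add(37, Mul(Rational(-1, 8), -5)), 3) = Mul(Add(37, Rational(5, 8)), 3) = Mul(Rational(301, 8), 3) = Rational(903, 8)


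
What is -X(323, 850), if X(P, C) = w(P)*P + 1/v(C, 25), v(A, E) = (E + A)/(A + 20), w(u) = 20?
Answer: -1130674/175 ≈ -6461.0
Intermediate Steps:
v(A, E) = (A + E)/(20 + A)
X(P, C) = 20*P + (20 + C)/(25 + C) (X(P, C) = 20*P + 1/((C + 25)/(20 + C)) = 20*P + 1/((25 + C)/(20 + C)) = 20*P + (20 + C)/(25 + C))
-X(323, 850) = -(20 + 850 + 20*323*(25 + 850))/(25 + 850) = -(20 + 850 + 20*323*875)/875 = -(20 + 850 + 5652500)/875 = -5653370/875 = -1*1130674/175 = -1130674/175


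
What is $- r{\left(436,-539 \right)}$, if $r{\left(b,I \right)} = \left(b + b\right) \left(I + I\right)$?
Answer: $940016$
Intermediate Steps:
$r{\left(b,I \right)} = 4 I b$ ($r{\left(b,I \right)} = 2 b 2 I = 4 I b$)
$- r{\left(436,-539 \right)} = - 4 \left(-539\right) 436 = \left(-1\right) \left(-940016\right) = 940016$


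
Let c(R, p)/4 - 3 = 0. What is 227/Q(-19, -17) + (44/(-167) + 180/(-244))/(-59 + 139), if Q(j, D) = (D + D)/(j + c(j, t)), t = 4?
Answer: 647312337/13854320 ≈ 46.723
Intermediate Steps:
c(R, p) = 12 (c(R, p) = 12 + 4*0 = 12 + 0 = 12)
Q(j, D) = 2*D/(12 + j) (Q(j, D) = (D + D)/(j + 12) = (2*D)/(12 + j) = 2*D/(12 + j))
227/Q(-19, -17) + (44/(-167) + 180/(-244))/(-59 + 139) = 227/((2*(-17)/(12 - 19))) + (44/(-167) + 180/(-244))/(-59 + 139) = 227/((2*(-17)/(-7))) + (44*(-1/167) + 180*(-1/244))/80 = 227/((2*(-17)*(-1/7))) + (-44/167 - 45/61)*(1/80) = 227/(34/7) - 10199/10187*1/80 = 227*(7/34) - 10199/814960 = 1589/34 - 10199/814960 = 647312337/13854320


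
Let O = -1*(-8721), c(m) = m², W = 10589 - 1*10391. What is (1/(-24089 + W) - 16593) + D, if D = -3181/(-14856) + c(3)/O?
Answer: -1902208089646867/114640676808 ≈ -16593.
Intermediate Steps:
W = 198 (W = 10589 - 10391 = 198)
O = 8721
D = 1032415/4798488 (D = -3181/(-14856) + 3²/8721 = -3181*(-1/14856) + 9*(1/8721) = 3181/14856 + 1/969 = 1032415/4798488 ≈ 0.21515)
(1/(-24089 + W) - 16593) + D = (1/(-24089 + 198) - 16593) + 1032415/4798488 = (1/(-23891) - 16593) + 1032415/4798488 = (-1/23891 - 16593) + 1032415/4798488 = -396423364/23891 + 1032415/4798488 = -1902208089646867/114640676808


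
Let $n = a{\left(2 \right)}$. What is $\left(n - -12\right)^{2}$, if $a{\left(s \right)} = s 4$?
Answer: $400$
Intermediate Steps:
$a{\left(s \right)} = 4 s$
$n = 8$ ($n = 4 \cdot 2 = 8$)
$\left(n - -12\right)^{2} = \left(8 - -12\right)^{2} = \left(8 + 12\right)^{2} = 20^{2} = 400$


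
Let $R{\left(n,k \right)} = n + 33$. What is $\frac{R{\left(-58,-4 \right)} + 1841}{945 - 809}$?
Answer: $\frac{227}{17} \approx 13.353$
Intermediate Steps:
$R{\left(n,k \right)} = 33 + n$
$\frac{R{\left(-58,-4 \right)} + 1841}{945 - 809} = \frac{\left(33 - 58\right) + 1841}{945 - 809} = \frac{-25 + 1841}{136} = 1816 \cdot \frac{1}{136} = \frac{227}{17}$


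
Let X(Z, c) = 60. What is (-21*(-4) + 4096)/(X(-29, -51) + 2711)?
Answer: 4180/2771 ≈ 1.5085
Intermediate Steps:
(-21*(-4) + 4096)/(X(-29, -51) + 2711) = (-21*(-4) + 4096)/(60 + 2711) = (84 + 4096)/2771 = 4180*(1/2771) = 4180/2771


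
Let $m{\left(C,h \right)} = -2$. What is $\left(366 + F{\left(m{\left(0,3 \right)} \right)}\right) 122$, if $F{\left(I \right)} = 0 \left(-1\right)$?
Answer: $44652$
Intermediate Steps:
$F{\left(I \right)} = 0$
$\left(366 + F{\left(m{\left(0,3 \right)} \right)}\right) 122 = \left(366 + 0\right) 122 = 366 \cdot 122 = 44652$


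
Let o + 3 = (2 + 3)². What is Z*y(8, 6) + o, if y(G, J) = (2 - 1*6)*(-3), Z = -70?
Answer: -818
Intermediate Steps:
o = 22 (o = -3 + (2 + 3)² = -3 + 5² = -3 + 25 = 22)
y(G, J) = 12 (y(G, J) = (2 - 6)*(-3) = -4*(-3) = 12)
Z*y(8, 6) + o = -70*12 + 22 = -840 + 22 = -818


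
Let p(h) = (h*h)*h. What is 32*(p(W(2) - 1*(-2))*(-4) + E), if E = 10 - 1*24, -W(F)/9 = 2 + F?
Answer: 5030464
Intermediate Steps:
W(F) = -18 - 9*F (W(F) = -9*(2 + F) = -18 - 9*F)
p(h) = h³ (p(h) = h²*h = h³)
E = -14 (E = 10 - 24 = -14)
32*(p(W(2) - 1*(-2))*(-4) + E) = 32*(((-18 - 9*2) - 1*(-2))³*(-4) - 14) = 32*(((-18 - 18) + 2)³*(-4) - 14) = 32*((-36 + 2)³*(-4) - 14) = 32*((-34)³*(-4) - 14) = 32*(-39304*(-4) - 14) = 32*(157216 - 14) = 32*157202 = 5030464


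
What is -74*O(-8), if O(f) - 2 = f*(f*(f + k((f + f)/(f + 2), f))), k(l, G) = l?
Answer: 75332/3 ≈ 25111.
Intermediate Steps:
O(f) = 2 + f²*(f + 2*f/(2 + f)) (O(f) = 2 + f*(f*(f + (f + f)/(f + 2))) = 2 + f*(f*(f + (2*f)/(2 + f))) = 2 + f*(f*(f + 2*f/(2 + f))) = 2 + f²*(f + 2*f/(2 + f)))
-74*O(-8) = -74*(2*(-8)³ + (2 - 8)*(2 + (-8)³))/(2 - 8) = -74*(2*(-512) - 6*(2 - 512))/(-6) = -(-37)*(-1024 - 6*(-510))/3 = -(-37)*(-1024 + 3060)/3 = -(-37)*2036/3 = -74*(-1018/3) = 75332/3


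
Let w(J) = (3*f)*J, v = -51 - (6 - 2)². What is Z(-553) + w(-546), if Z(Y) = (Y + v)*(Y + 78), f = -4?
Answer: 301052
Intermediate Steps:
v = -67 (v = -51 - 1*4² = -51 - 1*16 = -51 - 16 = -67)
Z(Y) = (-67 + Y)*(78 + Y) (Z(Y) = (Y - 67)*(Y + 78) = (-67 + Y)*(78 + Y))
w(J) = -12*J (w(J) = (3*(-4))*J = -12*J)
Z(-553) + w(-546) = (-5226 + (-553)² + 11*(-553)) - 12*(-546) = (-5226 + 305809 - 6083) + 6552 = 294500 + 6552 = 301052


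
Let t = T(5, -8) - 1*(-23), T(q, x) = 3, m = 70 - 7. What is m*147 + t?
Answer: 9287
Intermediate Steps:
m = 63
t = 26 (t = 3 - 1*(-23) = 3 + 23 = 26)
m*147 + t = 63*147 + 26 = 9261 + 26 = 9287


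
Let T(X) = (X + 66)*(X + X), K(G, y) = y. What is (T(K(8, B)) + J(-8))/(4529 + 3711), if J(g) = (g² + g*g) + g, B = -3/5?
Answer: 519/103000 ≈ 0.0050388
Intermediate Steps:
B = -⅗ (B = -3*⅕ = -⅗ ≈ -0.60000)
J(g) = g + 2*g² (J(g) = (g² + g²) + g = 2*g² + g = g + 2*g²)
T(X) = 2*X*(66 + X) (T(X) = (66 + X)*(2*X) = 2*X*(66 + X))
(T(K(8, B)) + J(-8))/(4529 + 3711) = (2*(-⅗)*(66 - ⅗) - 8*(1 + 2*(-8)))/(4529 + 3711) = (2*(-⅗)*(327/5) - 8*(1 - 16))/8240 = (-1962/25 - 8*(-15))*(1/8240) = (-1962/25 + 120)*(1/8240) = (1038/25)*(1/8240) = 519/103000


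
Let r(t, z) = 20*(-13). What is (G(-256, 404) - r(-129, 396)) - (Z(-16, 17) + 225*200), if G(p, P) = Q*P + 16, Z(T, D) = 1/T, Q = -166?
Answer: -1788607/16 ≈ -1.1179e+5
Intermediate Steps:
G(p, P) = 16 - 166*P (G(p, P) = -166*P + 16 = 16 - 166*P)
r(t, z) = -260
(G(-256, 404) - r(-129, 396)) - (Z(-16, 17) + 225*200) = ((16 - 166*404) - 1*(-260)) - (1/(-16) + 225*200) = ((16 - 67064) + 260) - (-1/16 + 45000) = (-67048 + 260) - 1*719999/16 = -66788 - 719999/16 = -1788607/16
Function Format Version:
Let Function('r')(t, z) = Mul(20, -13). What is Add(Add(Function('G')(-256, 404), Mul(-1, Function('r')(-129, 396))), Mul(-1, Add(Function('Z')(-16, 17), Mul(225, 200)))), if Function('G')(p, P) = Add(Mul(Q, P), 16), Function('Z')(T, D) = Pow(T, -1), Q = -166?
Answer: Rational(-1788607, 16) ≈ -1.1179e+5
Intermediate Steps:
Function('G')(p, P) = Add(16, Mul(-166, P)) (Function('G')(p, P) = Add(Mul(-166, P), 16) = Add(16, Mul(-166, P)))
Function('r')(t, z) = -260
Add(Add(Function('G')(-256, 404), Mul(-1, Function('r')(-129, 396))), Mul(-1, Add(Function('Z')(-16, 17), Mul(225, 200)))) = Add(Add(Add(16, Mul(-166, 404)), Mul(-1, -260)), Mul(-1, Add(Pow(-16, -1), Mul(225, 200)))) = Add(Add(Add(16, -67064), 260), Mul(-1, Add(Rational(-1, 16), 45000))) = Add(Add(-67048, 260), Mul(-1, Rational(719999, 16))) = Add(-66788, Rational(-719999, 16)) = Rational(-1788607, 16)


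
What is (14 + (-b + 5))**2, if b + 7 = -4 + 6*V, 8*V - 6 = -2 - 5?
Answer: 15129/16 ≈ 945.56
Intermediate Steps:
V = -1/8 (V = 3/4 + (-2 - 5)/8 = 3/4 + (1/8)*(-7) = 3/4 - 7/8 = -1/8 ≈ -0.12500)
b = -47/4 (b = -7 + (-4 + 6*(-1/8)) = -7 + (-4 - 3/4) = -7 - 19/4 = -47/4 ≈ -11.750)
(14 + (-b + 5))**2 = (14 + (-1*(-47/4) + 5))**2 = (14 + (47/4 + 5))**2 = (14 + 67/4)**2 = (123/4)**2 = 15129/16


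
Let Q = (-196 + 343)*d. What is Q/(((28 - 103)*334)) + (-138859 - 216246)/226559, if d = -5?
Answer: -581923959/378353530 ≈ -1.5380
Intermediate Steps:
Q = -735 (Q = (-196 + 343)*(-5) = 147*(-5) = -735)
Q/(((28 - 103)*334)) + (-138859 - 216246)/226559 = -735*1/(334*(28 - 103)) + (-138859 - 216246)/226559 = -735/((-75*334)) - 355105*1/226559 = -735/(-25050) - 355105/226559 = -735*(-1/25050) - 355105/226559 = 49/1670 - 355105/226559 = -581923959/378353530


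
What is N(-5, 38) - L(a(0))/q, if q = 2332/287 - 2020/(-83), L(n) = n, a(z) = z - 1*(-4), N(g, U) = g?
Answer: -990441/193324 ≈ -5.1232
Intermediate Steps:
a(z) = 4 + z (a(z) = z + 4 = 4 + z)
q = 773296/23821 (q = 2332*(1/287) - 2020*(-1/83) = 2332/287 + 2020/83 = 773296/23821 ≈ 32.463)
N(-5, 38) - L(a(0))/q = -5 - (4 + 0)/773296/23821 = -5 - 4*23821/773296 = -5 - 1*23821/193324 = -5 - 23821/193324 = -990441/193324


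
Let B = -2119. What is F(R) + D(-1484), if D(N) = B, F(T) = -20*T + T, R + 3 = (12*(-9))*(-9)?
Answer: -20530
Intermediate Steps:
R = 969 (R = -3 + (12*(-9))*(-9) = -3 - 108*(-9) = -3 + 972 = 969)
F(T) = -19*T
D(N) = -2119
F(R) + D(-1484) = -19*969 - 2119 = -18411 - 2119 = -20530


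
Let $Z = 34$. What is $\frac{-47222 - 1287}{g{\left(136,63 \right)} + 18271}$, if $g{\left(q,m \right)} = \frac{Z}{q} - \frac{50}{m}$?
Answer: $- \frac{12224268}{4604155} \approx -2.6551$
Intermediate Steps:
$g{\left(q,m \right)} = - \frac{50}{m} + \frac{34}{q}$ ($g{\left(q,m \right)} = \frac{34}{q} - \frac{50}{m} = - \frac{50}{m} + \frac{34}{q}$)
$\frac{-47222 - 1287}{g{\left(136,63 \right)} + 18271} = \frac{-47222 - 1287}{\left(- \frac{50}{63} + \frac{34}{136}\right) + 18271} = - \frac{48509}{\left(\left(-50\right) \frac{1}{63} + 34 \cdot \frac{1}{136}\right) + 18271} = - \frac{48509}{\left(- \frac{50}{63} + \frac{1}{4}\right) + 18271} = - \frac{48509}{- \frac{137}{252} + 18271} = - \frac{48509}{\frac{4604155}{252}} = \left(-48509\right) \frac{252}{4604155} = - \frac{12224268}{4604155}$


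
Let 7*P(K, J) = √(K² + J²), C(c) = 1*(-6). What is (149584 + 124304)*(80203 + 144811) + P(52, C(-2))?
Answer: 61628634432 + 2*√685/7 ≈ 6.1629e+10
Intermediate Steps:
C(c) = -6
P(K, J) = √(J² + K²)/7 (P(K, J) = √(K² + J²)/7 = √(J² + K²)/7)
(149584 + 124304)*(80203 + 144811) + P(52, C(-2)) = (149584 + 124304)*(80203 + 144811) + √((-6)² + 52²)/7 = 273888*225014 + √(36 + 2704)/7 = 61628634432 + √2740/7 = 61628634432 + (2*√685)/7 = 61628634432 + 2*√685/7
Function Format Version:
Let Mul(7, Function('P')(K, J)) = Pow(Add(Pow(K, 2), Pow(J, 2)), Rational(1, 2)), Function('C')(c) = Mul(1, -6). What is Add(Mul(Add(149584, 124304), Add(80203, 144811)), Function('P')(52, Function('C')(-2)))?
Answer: Add(61628634432, Mul(Rational(2, 7), Pow(685, Rational(1, 2)))) ≈ 6.1629e+10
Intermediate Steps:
Function('C')(c) = -6
Function('P')(K, J) = Mul(Rational(1, 7), Pow(Add(Pow(J, 2), Pow(K, 2)), Rational(1, 2))) (Function('P')(K, J) = Mul(Rational(1, 7), Pow(Add(Pow(K, 2), Pow(J, 2)), Rational(1, 2))) = Mul(Rational(1, 7), Pow(Add(Pow(J, 2), Pow(K, 2)), Rational(1, 2))))
Add(Mul(Add(149584, 124304), Add(80203, 144811)), Function('P')(52, Function('C')(-2))) = Add(Mul(Add(149584, 124304), Add(80203, 144811)), Mul(Rational(1, 7), Pow(Add(Pow(-6, 2), Pow(52, 2)), Rational(1, 2)))) = Add(Mul(273888, 225014), Mul(Rational(1, 7), Pow(Add(36, 2704), Rational(1, 2)))) = Add(61628634432, Mul(Rational(1, 7), Pow(2740, Rational(1, 2)))) = Add(61628634432, Mul(Rational(1, 7), Mul(2, Pow(685, Rational(1, 2))))) = Add(61628634432, Mul(Rational(2, 7), Pow(685, Rational(1, 2))))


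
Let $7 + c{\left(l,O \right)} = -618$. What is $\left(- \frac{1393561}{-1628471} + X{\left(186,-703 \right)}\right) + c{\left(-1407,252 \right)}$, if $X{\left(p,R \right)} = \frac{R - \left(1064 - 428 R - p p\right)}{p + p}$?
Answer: $- \frac{62663145901}{46599324} \approx -1344.7$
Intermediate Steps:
$c{\left(l,O \right)} = -625$ ($c{\left(l,O \right)} = -7 - 618 = -625$)
$X{\left(p,R \right)} = \frac{-1064 + p^{2} + 429 R}{2 p}$ ($X{\left(p,R \right)} = \frac{R - \left(1064 - p^{2} - 428 R\right)}{2 p} = \left(R + \left(-1064 + p^{2} + 428 R\right)\right) \frac{1}{2 p} = \left(-1064 + p^{2} + 429 R\right) \frac{1}{2 p} = \frac{-1064 + p^{2} + 429 R}{2 p}$)
$\left(- \frac{1393561}{-1628471} + X{\left(186,-703 \right)}\right) + c{\left(-1407,252 \right)} = \left(- \frac{1393561}{-1628471} + \frac{-1064 + 186^{2} + 429 \left(-703\right)}{2 \cdot 186}\right) - 625 = \left(\left(-1393561\right) \left(- \frac{1}{1628471}\right) + \frac{1}{2} \cdot \frac{1}{186} \left(-1064 + 34596 - 301587\right)\right) - 625 = \left(\frac{107197}{125267} + \frac{1}{2} \cdot \frac{1}{186} \left(-268055\right)\right) - 625 = \left(\frac{107197}{125267} - \frac{268055}{372}\right) - 625 = - \frac{33538568401}{46599324} - 625 = - \frac{62663145901}{46599324}$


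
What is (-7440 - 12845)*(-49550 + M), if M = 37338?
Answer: 247720420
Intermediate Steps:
(-7440 - 12845)*(-49550 + M) = (-7440 - 12845)*(-49550 + 37338) = -20285*(-12212) = 247720420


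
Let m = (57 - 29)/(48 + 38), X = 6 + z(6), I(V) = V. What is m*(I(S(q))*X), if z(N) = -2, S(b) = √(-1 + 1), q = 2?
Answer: 0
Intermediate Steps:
S(b) = 0 (S(b) = √0 = 0)
X = 4 (X = 6 - 2 = 4)
m = 14/43 (m = 28/86 = 28*(1/86) = 14/43 ≈ 0.32558)
m*(I(S(q))*X) = 14*(0*4)/43 = (14/43)*0 = 0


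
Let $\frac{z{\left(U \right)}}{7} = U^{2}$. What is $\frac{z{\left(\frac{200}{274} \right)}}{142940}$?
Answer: $\frac{500}{19163149} \approx 2.6092 \cdot 10^{-5}$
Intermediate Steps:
$z{\left(U \right)} = 7 U^{2}$
$\frac{z{\left(\frac{200}{274} \right)}}{142940} = \frac{7 \left(\frac{200}{274}\right)^{2}}{142940} = 7 \left(200 \cdot \frac{1}{274}\right)^{2} \cdot \frac{1}{142940} = 7 \left(\frac{100}{137}\right)^{2} \cdot \frac{1}{142940} = 7 \cdot \frac{10000}{18769} \cdot \frac{1}{142940} = \frac{70000}{18769} \cdot \frac{1}{142940} = \frac{500}{19163149}$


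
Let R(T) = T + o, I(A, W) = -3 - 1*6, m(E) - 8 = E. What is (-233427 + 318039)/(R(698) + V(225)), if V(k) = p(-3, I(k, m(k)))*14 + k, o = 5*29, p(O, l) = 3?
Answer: 14102/185 ≈ 76.227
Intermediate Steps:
m(E) = 8 + E
I(A, W) = -9 (I(A, W) = -3 - 6 = -9)
o = 145
V(k) = 42 + k (V(k) = 3*14 + k = 42 + k)
R(T) = 145 + T (R(T) = T + 145 = 145 + T)
(-233427 + 318039)/(R(698) + V(225)) = (-233427 + 318039)/((145 + 698) + (42 + 225)) = 84612/(843 + 267) = 84612/1110 = 84612*(1/1110) = 14102/185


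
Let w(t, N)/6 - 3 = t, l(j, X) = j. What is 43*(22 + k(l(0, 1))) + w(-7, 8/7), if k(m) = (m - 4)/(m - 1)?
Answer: 1094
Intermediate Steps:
w(t, N) = 18 + 6*t
k(m) = (-4 + m)/(-1 + m)
43*(22 + k(l(0, 1))) + w(-7, 8/7) = 43*(22 + (-4 + 0)/(-1 + 0)) + (18 + 6*(-7)) = 43*(22 - 4/(-1)) + (18 - 42) = 43*(22 - 1*(-4)) - 24 = 43*(22 + 4) - 24 = 43*26 - 24 = 1118 - 24 = 1094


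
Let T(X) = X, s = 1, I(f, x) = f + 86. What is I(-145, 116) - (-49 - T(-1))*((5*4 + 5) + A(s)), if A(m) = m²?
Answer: 1189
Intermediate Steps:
I(f, x) = 86 + f
I(-145, 116) - (-49 - T(-1))*((5*4 + 5) + A(s)) = (86 - 145) - (-49 - 1*(-1))*((5*4 + 5) + 1²) = -59 - (-49 + 1)*((20 + 5) + 1) = -59 - (-48)*(25 + 1) = -59 - (-48)*26 = -59 - 1*(-1248) = -59 + 1248 = 1189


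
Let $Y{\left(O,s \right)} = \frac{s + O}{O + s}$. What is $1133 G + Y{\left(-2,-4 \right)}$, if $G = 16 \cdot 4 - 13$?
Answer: $57784$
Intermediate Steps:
$Y{\left(O,s \right)} = 1$ ($Y{\left(O,s \right)} = \frac{O + s}{O + s} = 1$)
$G = 51$ ($G = 64 - 13 = 51$)
$1133 G + Y{\left(-2,-4 \right)} = 1133 \cdot 51 + 1 = 57783 + 1 = 57784$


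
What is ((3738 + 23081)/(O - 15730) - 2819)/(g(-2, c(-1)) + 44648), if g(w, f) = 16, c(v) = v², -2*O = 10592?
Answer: -19766371/313035088 ≈ -0.063144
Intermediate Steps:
O = -5296 (O = -½*10592 = -5296)
((3738 + 23081)/(O - 15730) - 2819)/(g(-2, c(-1)) + 44648) = ((3738 + 23081)/(-5296 - 15730) - 2819)/(16 + 44648) = (26819/(-21026) - 2819)/44664 = (26819*(-1/21026) - 2819)*(1/44664) = (-26819/21026 - 2819)*(1/44664) = -59299113/21026*1/44664 = -19766371/313035088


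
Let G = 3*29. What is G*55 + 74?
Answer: 4859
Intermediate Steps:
G = 87
G*55 + 74 = 87*55 + 74 = 4785 + 74 = 4859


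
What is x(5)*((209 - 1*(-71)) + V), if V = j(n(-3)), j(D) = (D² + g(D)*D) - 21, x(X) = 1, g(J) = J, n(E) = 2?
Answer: 267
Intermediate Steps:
j(D) = -21 + 2*D² (j(D) = (D² + D*D) - 21 = (D² + D²) - 21 = 2*D² - 21 = -21 + 2*D²)
V = -13 (V = -21 + 2*2² = -21 + 2*4 = -21 + 8 = -13)
x(5)*((209 - 1*(-71)) + V) = 1*((209 - 1*(-71)) - 13) = 1*((209 + 71) - 13) = 1*(280 - 13) = 1*267 = 267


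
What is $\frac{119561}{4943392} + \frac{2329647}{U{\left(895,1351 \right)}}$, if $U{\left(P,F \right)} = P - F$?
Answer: $- \frac{25255052243}{4943392} \approx -5108.9$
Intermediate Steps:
$\frac{119561}{4943392} + \frac{2329647}{U{\left(895,1351 \right)}} = \frac{119561}{4943392} + \frac{2329647}{895 - 1351} = 119561 \cdot \frac{1}{4943392} + \frac{2329647}{895 - 1351} = \frac{119561}{4943392} + \frac{2329647}{-456} = \frac{119561}{4943392} + 2329647 \left(- \frac{1}{456}\right) = \frac{119561}{4943392} - \frac{40871}{8} = - \frac{25255052243}{4943392}$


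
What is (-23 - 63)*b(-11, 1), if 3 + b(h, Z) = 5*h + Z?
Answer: 4902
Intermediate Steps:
b(h, Z) = -3 + Z + 5*h (b(h, Z) = -3 + (5*h + Z) = -3 + (Z + 5*h) = -3 + Z + 5*h)
(-23 - 63)*b(-11, 1) = (-23 - 63)*(-3 + 1 + 5*(-11)) = -86*(-3 + 1 - 55) = -86*(-57) = 4902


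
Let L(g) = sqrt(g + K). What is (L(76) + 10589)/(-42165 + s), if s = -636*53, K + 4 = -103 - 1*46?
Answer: -10589/75873 - I*sqrt(77)/75873 ≈ -0.13956 - 0.00011565*I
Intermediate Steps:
K = -153 (K = -4 + (-103 - 1*46) = -4 + (-103 - 46) = -4 - 149 = -153)
s = -33708
L(g) = sqrt(-153 + g) (L(g) = sqrt(g - 153) = sqrt(-153 + g))
(L(76) + 10589)/(-42165 + s) = (sqrt(-153 + 76) + 10589)/(-42165 - 33708) = (sqrt(-77) + 10589)/(-75873) = (I*sqrt(77) + 10589)*(-1/75873) = (10589 + I*sqrt(77))*(-1/75873) = -10589/75873 - I*sqrt(77)/75873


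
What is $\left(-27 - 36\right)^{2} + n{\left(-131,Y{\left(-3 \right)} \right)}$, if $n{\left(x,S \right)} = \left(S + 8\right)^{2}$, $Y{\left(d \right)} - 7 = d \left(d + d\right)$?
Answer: $5058$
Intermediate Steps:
$Y{\left(d \right)} = 7 + 2 d^{2}$ ($Y{\left(d \right)} = 7 + d \left(d + d\right) = 7 + d 2 d = 7 + 2 d^{2}$)
$n{\left(x,S \right)} = \left(8 + S\right)^{2}$
$\left(-27 - 36\right)^{2} + n{\left(-131,Y{\left(-3 \right)} \right)} = \left(-27 - 36\right)^{2} + \left(8 + \left(7 + 2 \left(-3\right)^{2}\right)\right)^{2} = \left(-63\right)^{2} + \left(8 + \left(7 + 2 \cdot 9\right)\right)^{2} = 3969 + \left(8 + \left(7 + 18\right)\right)^{2} = 3969 + \left(8 + 25\right)^{2} = 3969 + 33^{2} = 3969 + 1089 = 5058$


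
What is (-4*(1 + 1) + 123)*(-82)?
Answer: -9430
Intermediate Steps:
(-4*(1 + 1) + 123)*(-82) = (-4*2 + 123)*(-82) = (-8 + 123)*(-82) = 115*(-82) = -9430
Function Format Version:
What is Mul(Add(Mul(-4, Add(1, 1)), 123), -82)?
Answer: -9430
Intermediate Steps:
Mul(Add(Mul(-4, Add(1, 1)), 123), -82) = Mul(Add(Mul(-4, 2), 123), -82) = Mul(Add(-8, 123), -82) = Mul(115, -82) = -9430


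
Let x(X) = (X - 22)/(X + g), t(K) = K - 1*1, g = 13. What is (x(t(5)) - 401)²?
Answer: 46717225/289 ≈ 1.6165e+5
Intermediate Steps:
t(K) = -1 + K (t(K) = K - 1 = -1 + K)
x(X) = (-22 + X)/(13 + X) (x(X) = (X - 22)/(X + 13) = (-22 + X)/(13 + X))
(x(t(5)) - 401)² = ((-22 + (-1 + 5))/(13 + (-1 + 5)) - 401)² = ((-22 + 4)/(13 + 4) - 401)² = (-18/17 - 401)² = (-6835/17)² = 46717225/289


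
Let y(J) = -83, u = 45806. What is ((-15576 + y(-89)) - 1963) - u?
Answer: -63428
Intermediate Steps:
((-15576 + y(-89)) - 1963) - u = ((-15576 - 83) - 1963) - 1*45806 = (-15659 - 1963) - 45806 = -17622 - 45806 = -63428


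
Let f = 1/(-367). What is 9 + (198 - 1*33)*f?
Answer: 3138/367 ≈ 8.5504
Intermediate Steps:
f = -1/367 ≈ -0.0027248
9 + (198 - 1*33)*f = 9 + (198 - 1*33)*(-1/367) = 9 + (198 - 33)*(-1/367) = 9 + 165*(-1/367) = 9 - 165/367 = 3138/367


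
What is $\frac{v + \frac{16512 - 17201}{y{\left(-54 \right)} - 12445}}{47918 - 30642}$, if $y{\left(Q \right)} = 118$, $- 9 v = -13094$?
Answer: $\frac{53805313}{638883756} \approx 0.084218$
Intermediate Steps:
$v = \frac{13094}{9}$ ($v = \left(- \frac{1}{9}\right) \left(-13094\right) = \frac{13094}{9} \approx 1454.9$)
$\frac{v + \frac{16512 - 17201}{y{\left(-54 \right)} - 12445}}{47918 - 30642} = \frac{\frac{13094}{9} + \frac{16512 - 17201}{118 - 12445}}{47918 - 30642} = \frac{\frac{13094}{9} - \frac{689}{118 - 12445}}{17276} = \left(\frac{13094}{9} - \frac{689}{118 - 12445}\right) \frac{1}{17276} = \left(\frac{13094}{9} - \frac{689}{-12327}\right) \frac{1}{17276} = \left(\frac{13094}{9} - - \frac{689}{12327}\right) \frac{1}{17276} = \left(\frac{13094}{9} + \frac{689}{12327}\right) \frac{1}{17276} = \frac{53805313}{36981} \cdot \frac{1}{17276} = \frac{53805313}{638883756}$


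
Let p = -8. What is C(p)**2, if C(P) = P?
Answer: 64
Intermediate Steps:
C(p)**2 = (-8)**2 = 64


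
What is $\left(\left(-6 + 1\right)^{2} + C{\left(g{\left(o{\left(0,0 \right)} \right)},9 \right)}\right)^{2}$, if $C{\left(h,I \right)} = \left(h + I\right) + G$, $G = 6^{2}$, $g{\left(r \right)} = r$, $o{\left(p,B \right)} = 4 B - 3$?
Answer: $4489$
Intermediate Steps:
$o{\left(p,B \right)} = -3 + 4 B$
$G = 36$
$C{\left(h,I \right)} = 36 + I + h$ ($C{\left(h,I \right)} = \left(h + I\right) + 36 = \left(I + h\right) + 36 = 36 + I + h$)
$\left(\left(-6 + 1\right)^{2} + C{\left(g{\left(o{\left(0,0 \right)} \right)},9 \right)}\right)^{2} = \left(\left(-6 + 1\right)^{2} + \left(36 + 9 + \left(-3 + 4 \cdot 0\right)\right)\right)^{2} = \left(\left(-5\right)^{2} + \left(36 + 9 + \left(-3 + 0\right)\right)\right)^{2} = \left(25 + \left(36 + 9 - 3\right)\right)^{2} = \left(25 + 42\right)^{2} = 67^{2} = 4489$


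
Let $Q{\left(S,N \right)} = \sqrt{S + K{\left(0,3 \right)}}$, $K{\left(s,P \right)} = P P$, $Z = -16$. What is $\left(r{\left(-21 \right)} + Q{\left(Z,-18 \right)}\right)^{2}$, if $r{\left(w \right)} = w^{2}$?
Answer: $\left(441 + i \sqrt{7}\right)^{2} \approx 1.9447 \cdot 10^{5} + 2334.0 i$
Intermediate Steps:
$K{\left(s,P \right)} = P^{2}$
$Q{\left(S,N \right)} = \sqrt{9 + S}$ ($Q{\left(S,N \right)} = \sqrt{S + 3^{2}} = \sqrt{S + 9} = \sqrt{9 + S}$)
$\left(r{\left(-21 \right)} + Q{\left(Z,-18 \right)}\right)^{2} = \left(\left(-21\right)^{2} + \sqrt{9 - 16}\right)^{2} = \left(441 + \sqrt{-7}\right)^{2} = \left(441 + i \sqrt{7}\right)^{2}$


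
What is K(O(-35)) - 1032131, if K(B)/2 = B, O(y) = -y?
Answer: -1032061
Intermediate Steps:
K(B) = 2*B
K(O(-35)) - 1032131 = 2*(-1*(-35)) - 1032131 = 2*35 - 1032131 = 70 - 1032131 = -1032061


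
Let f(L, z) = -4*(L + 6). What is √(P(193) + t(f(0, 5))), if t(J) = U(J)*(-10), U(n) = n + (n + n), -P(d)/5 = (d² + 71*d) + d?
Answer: I*√255005 ≈ 504.98*I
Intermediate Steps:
P(d) = -360*d - 5*d² (P(d) = -5*((d² + 71*d) + d) = -5*(d² + 72*d) = -360*d - 5*d²)
U(n) = 3*n (U(n) = n + 2*n = 3*n)
f(L, z) = -24 - 4*L (f(L, z) = -4*(6 + L) = -24 - 4*L)
t(J) = -30*J (t(J) = (3*J)*(-10) = -30*J)
√(P(193) + t(f(0, 5))) = √(-5*193*(72 + 193) - 30*(-24 - 4*0)) = √(-5*193*265 - 30*(-24 + 0)) = √(-255725 - 30*(-24)) = √(-255725 + 720) = √(-255005) = I*√255005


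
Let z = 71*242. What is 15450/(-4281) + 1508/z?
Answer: -43167692/12259357 ≈ -3.5212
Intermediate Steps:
z = 17182
15450/(-4281) + 1508/z = 15450/(-4281) + 1508/17182 = 15450*(-1/4281) + 1508*(1/17182) = -5150/1427 + 754/8591 = -43167692/12259357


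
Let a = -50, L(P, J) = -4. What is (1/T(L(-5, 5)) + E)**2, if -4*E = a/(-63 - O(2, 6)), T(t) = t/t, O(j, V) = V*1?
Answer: 12769/19044 ≈ 0.67050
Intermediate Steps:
O(j, V) = V
T(t) = 1
E = -25/138 (E = -(-25)/(2*(-63 - 1*6)) = -(-25)/(2*(-63 - 6)) = -(-25)/(2*(-69)) = -(-25)*(-1)/(2*69) = -1/4*50/69 = -25/138 ≈ -0.18116)
(1/T(L(-5, 5)) + E)**2 = (1/1 - 25/138)**2 = (1 - 25/138)**2 = (113/138)**2 = 12769/19044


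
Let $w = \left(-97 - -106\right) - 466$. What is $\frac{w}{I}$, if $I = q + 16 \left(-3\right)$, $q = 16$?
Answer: $\frac{457}{32} \approx 14.281$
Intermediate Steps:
$I = -32$ ($I = 16 + 16 \left(-3\right) = 16 - 48 = -32$)
$w = -457$ ($w = \left(-97 + 106\right) - 466 = 9 - 466 = -457$)
$\frac{w}{I} = - \frac{457}{-32} = \left(-457\right) \left(- \frac{1}{32}\right) = \frac{457}{32}$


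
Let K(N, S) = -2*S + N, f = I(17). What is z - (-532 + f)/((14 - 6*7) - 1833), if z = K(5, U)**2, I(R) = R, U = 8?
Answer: 224666/1861 ≈ 120.72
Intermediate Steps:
f = 17
K(N, S) = N - 2*S
z = 121 (z = (5 - 2*8)**2 = (5 - 16)**2 = (-11)**2 = 121)
z - (-532 + f)/((14 - 6*7) - 1833) = 121 - (-532 + 17)/((14 - 6*7) - 1833) = 121 - (-515)/((14 - 42) - 1833) = 121 - (-515)/(-28 - 1833) = 121 - (-515)/(-1861) = 121 - (-515)*(-1)/1861 = 121 - 1*515/1861 = 121 - 515/1861 = 224666/1861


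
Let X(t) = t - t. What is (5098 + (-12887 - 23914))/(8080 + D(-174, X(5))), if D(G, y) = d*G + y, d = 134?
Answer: 31703/15236 ≈ 2.0808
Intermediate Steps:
X(t) = 0
D(G, y) = y + 134*G (D(G, y) = 134*G + y = y + 134*G)
(5098 + (-12887 - 23914))/(8080 + D(-174, X(5))) = (5098 + (-12887 - 23914))/(8080 + (0 + 134*(-174))) = (5098 - 36801)/(8080 + (0 - 23316)) = -31703/(8080 - 23316) = -31703/(-15236) = -31703*(-1/15236) = 31703/15236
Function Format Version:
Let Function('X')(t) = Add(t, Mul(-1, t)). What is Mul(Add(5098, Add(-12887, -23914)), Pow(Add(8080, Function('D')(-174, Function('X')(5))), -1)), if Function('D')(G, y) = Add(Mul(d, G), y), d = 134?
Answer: Rational(31703, 15236) ≈ 2.0808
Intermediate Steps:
Function('X')(t) = 0
Function('D')(G, y) = Add(y, Mul(134, G)) (Function('D')(G, y) = Add(Mul(134, G), y) = Add(y, Mul(134, G)))
Mul(Add(5098, Add(-12887, -23914)), Pow(Add(8080, Function('D')(-174, Function('X')(5))), -1)) = Mul(Add(5098, Add(-12887, -23914)), Pow(Add(8080, Add(0, Mul(134, -174))), -1)) = Mul(Add(5098, -36801), Pow(Add(8080, Add(0, -23316)), -1)) = Mul(-31703, Pow(Add(8080, -23316), -1)) = Mul(-31703, Pow(-15236, -1)) = Mul(-31703, Rational(-1, 15236)) = Rational(31703, 15236)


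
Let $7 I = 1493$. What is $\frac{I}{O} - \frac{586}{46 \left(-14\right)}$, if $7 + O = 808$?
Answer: $\frac{303371}{257922} \approx 1.1762$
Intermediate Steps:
$I = \frac{1493}{7}$ ($I = \frac{1}{7} \cdot 1493 = \frac{1493}{7} \approx 213.29$)
$O = 801$ ($O = -7 + 808 = 801$)
$\frac{I}{O} - \frac{586}{46 \left(-14\right)} = \frac{1493}{7 \cdot 801} - \frac{586}{46 \left(-14\right)} = \frac{1493}{7} \cdot \frac{1}{801} - \frac{586}{-644} = \frac{1493}{5607} - - \frac{293}{322} = \frac{1493}{5607} + \frac{293}{322} = \frac{303371}{257922}$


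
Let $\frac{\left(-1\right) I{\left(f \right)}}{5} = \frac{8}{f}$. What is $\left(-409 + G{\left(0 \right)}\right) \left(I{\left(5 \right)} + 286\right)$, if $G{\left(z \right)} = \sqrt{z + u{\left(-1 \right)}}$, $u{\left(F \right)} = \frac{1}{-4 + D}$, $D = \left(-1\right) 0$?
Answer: $-113702 + 139 i \approx -1.137 \cdot 10^{5} + 139.0 i$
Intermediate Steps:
$D = 0$
$I{\left(f \right)} = - \frac{40}{f}$ ($I{\left(f \right)} = - 5 \frac{8}{f} = - \frac{40}{f}$)
$u{\left(F \right)} = - \frac{1}{4}$ ($u{\left(F \right)} = \frac{1}{-4 + 0} = \frac{1}{-4} = - \frac{1}{4}$)
$G{\left(z \right)} = \sqrt{- \frac{1}{4} + z}$ ($G{\left(z \right)} = \sqrt{z - \frac{1}{4}} = \sqrt{- \frac{1}{4} + z}$)
$\left(-409 + G{\left(0 \right)}\right) \left(I{\left(5 \right)} + 286\right) = \left(-409 + \frac{\sqrt{-1 + 4 \cdot 0}}{2}\right) \left(- \frac{40}{5} + 286\right) = \left(-409 + \frac{\sqrt{-1 + 0}}{2}\right) \left(\left(-40\right) \frac{1}{5} + 286\right) = \left(-409 + \frac{\sqrt{-1}}{2}\right) \left(-8 + 286\right) = \left(-409 + \frac{i}{2}\right) 278 = -113702 + 139 i$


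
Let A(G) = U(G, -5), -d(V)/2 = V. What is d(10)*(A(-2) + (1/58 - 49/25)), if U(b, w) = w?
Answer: 20134/145 ≈ 138.86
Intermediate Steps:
d(V) = -2*V
A(G) = -5
d(10)*(A(-2) + (1/58 - 49/25)) = (-2*10)*(-5 + (1/58 - 49/25)) = -20*(-5 + (1*(1/58) - 49*1/25)) = -20*(-5 + (1/58 - 49/25)) = -20*(-5 - 2817/1450) = -20*(-10067/1450) = 20134/145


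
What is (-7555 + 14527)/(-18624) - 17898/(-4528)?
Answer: 1571683/439216 ≈ 3.5784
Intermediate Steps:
(-7555 + 14527)/(-18624) - 17898/(-4528) = 6972*(-1/18624) - 17898*(-1/4528) = -581/1552 + 8949/2264 = 1571683/439216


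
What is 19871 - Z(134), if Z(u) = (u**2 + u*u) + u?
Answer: -16175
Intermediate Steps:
Z(u) = u + 2*u**2 (Z(u) = (u**2 + u**2) + u = 2*u**2 + u = u + 2*u**2)
19871 - Z(134) = 19871 - 134*(1 + 2*134) = 19871 - 134*(1 + 268) = 19871 - 134*269 = 19871 - 1*36046 = 19871 - 36046 = -16175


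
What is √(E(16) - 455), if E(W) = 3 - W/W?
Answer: I*√453 ≈ 21.284*I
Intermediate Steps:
E(W) = 2 (E(W) = 3 - 1*1 = 3 - 1 = 2)
√(E(16) - 455) = √(2 - 455) = √(-453) = I*√453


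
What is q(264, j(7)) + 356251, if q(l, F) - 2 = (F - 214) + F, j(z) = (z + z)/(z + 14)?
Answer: 1068121/3 ≈ 3.5604e+5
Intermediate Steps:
j(z) = 2*z/(14 + z) (j(z) = (2*z)/(14 + z) = 2*z/(14 + z))
q(l, F) = -212 + 2*F (q(l, F) = 2 + ((F - 214) + F) = 2 + ((-214 + F) + F) = 2 + (-214 + 2*F) = -212 + 2*F)
q(264, j(7)) + 356251 = (-212 + 2*(2*7/(14 + 7))) + 356251 = (-212 + 2*(2*7/21)) + 356251 = (-212 + 2*(2*7*(1/21))) + 356251 = (-212 + 2*(2/3)) + 356251 = (-212 + 4/3) + 356251 = -632/3 + 356251 = 1068121/3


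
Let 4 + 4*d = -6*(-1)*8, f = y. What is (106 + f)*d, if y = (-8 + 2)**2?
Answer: 1562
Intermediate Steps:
y = 36 (y = (-6)**2 = 36)
f = 36
d = 11 (d = -1 + (-6*(-1)*8)/4 = -1 + (6*8)/4 = -1 + (1/4)*48 = -1 + 12 = 11)
(106 + f)*d = (106 + 36)*11 = 142*11 = 1562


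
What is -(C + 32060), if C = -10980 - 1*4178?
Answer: -16902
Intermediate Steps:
C = -15158 (C = -10980 - 4178 = -15158)
-(C + 32060) = -(-15158 + 32060) = -1*16902 = -16902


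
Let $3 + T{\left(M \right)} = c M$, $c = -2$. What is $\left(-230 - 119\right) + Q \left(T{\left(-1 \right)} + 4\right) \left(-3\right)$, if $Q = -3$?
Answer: $-322$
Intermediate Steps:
$T{\left(M \right)} = -3 - 2 M$
$\left(-230 - 119\right) + Q \left(T{\left(-1 \right)} + 4\right) \left(-3\right) = \left(-230 - 119\right) + - 3 \left(\left(-3 - -2\right) + 4\right) \left(-3\right) = \left(-230 - 119\right) + - 3 \left(\left(-3 + 2\right) + 4\right) \left(-3\right) = -349 + - 3 \left(-1 + 4\right) \left(-3\right) = -349 + \left(-3\right) 3 \left(-3\right) = -349 - -27 = -349 + 27 = -322$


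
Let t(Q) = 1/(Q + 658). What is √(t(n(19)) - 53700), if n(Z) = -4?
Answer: I*√22968348546/654 ≈ 231.73*I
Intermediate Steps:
t(Q) = 1/(658 + Q)
√(t(n(19)) - 53700) = √(1/(658 - 4) - 53700) = √(1/654 - 53700) = √(-35119799/654) = I*√22968348546/654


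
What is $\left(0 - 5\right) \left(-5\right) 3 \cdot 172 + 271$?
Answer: $13171$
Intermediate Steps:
$\left(0 - 5\right) \left(-5\right) 3 \cdot 172 + 271 = \left(-5\right) \left(-5\right) 3 \cdot 172 + 271 = 25 \cdot 3 \cdot 172 + 271 = 75 \cdot 172 + 271 = 12900 + 271 = 13171$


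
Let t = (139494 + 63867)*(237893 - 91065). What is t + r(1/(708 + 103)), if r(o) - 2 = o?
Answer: 24215721106011/811 ≈ 2.9859e+10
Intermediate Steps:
r(o) = 2 + o
t = 29859088908 (t = 203361*146828 = 29859088908)
t + r(1/(708 + 103)) = 29859088908 + (2 + 1/(708 + 103)) = 29859088908 + (2 + 1/811) = 29859088908 + 1623/811 = 24215721106011/811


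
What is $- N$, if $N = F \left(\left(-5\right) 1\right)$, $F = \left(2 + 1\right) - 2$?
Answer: $5$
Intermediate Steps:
$F = 1$ ($F = 3 - 2 = 1$)
$N = -5$ ($N = 1 \left(\left(-5\right) 1\right) = 1 \left(-5\right) = -5$)
$- N = \left(-1\right) \left(-5\right) = 5$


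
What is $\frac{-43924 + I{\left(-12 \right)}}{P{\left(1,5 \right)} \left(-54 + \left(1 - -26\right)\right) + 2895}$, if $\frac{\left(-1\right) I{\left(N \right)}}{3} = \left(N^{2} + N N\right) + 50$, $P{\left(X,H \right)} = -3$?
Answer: $- \frac{22469}{1488} \approx -15.1$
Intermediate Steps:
$I{\left(N \right)} = -150 - 6 N^{2}$ ($I{\left(N \right)} = - 3 \left(\left(N^{2} + N N\right) + 50\right) = - 3 \left(\left(N^{2} + N^{2}\right) + 50\right) = - 3 \left(2 N^{2} + 50\right) = - 3 \left(50 + 2 N^{2}\right) = -150 - 6 N^{2}$)
$\frac{-43924 + I{\left(-12 \right)}}{P{\left(1,5 \right)} \left(-54 + \left(1 - -26\right)\right) + 2895} = \frac{-43924 - \left(150 + 6 \left(-12\right)^{2}\right)}{- 3 \left(-54 + \left(1 - -26\right)\right) + 2895} = \frac{-43924 - 1014}{- 3 \left(-54 + \left(1 + 26\right)\right) + 2895} = \frac{-43924 - 1014}{- 3 \left(-54 + 27\right) + 2895} = \frac{-43924 - 1014}{\left(-3\right) \left(-27\right) + 2895} = - \frac{44938}{81 + 2895} = - \frac{44938}{2976} = \left(-44938\right) \frac{1}{2976} = - \frac{22469}{1488}$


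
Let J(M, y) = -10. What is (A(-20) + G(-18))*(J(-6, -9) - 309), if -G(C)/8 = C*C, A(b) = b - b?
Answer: 826848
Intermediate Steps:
A(b) = 0
G(C) = -8*C² (G(C) = -8*C*C = -8*C²)
(A(-20) + G(-18))*(J(-6, -9) - 309) = (0 - 8*(-18)²)*(-10 - 309) = (0 - 8*324)*(-319) = (0 - 2592)*(-319) = -2592*(-319) = 826848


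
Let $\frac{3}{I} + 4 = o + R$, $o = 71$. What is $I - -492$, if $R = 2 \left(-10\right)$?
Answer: $\frac{23127}{47} \approx 492.06$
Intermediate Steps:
$R = -20$
$I = \frac{3}{47}$ ($I = \frac{3}{-4 + \left(71 - 20\right)} = \frac{3}{-4 + 51} = \frac{3}{47} \approx 0.06383$)
$I - -492 = \frac{3}{47} - -492 = \frac{3}{47} + 492 = \frac{23127}{47}$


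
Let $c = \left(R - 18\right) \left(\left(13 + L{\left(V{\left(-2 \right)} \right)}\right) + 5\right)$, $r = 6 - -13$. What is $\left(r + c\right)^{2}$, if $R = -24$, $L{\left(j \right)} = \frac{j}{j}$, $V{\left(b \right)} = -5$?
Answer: $606841$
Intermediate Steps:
$L{\left(j \right)} = 1$
$r = 19$ ($r = 6 + 13 = 19$)
$c = -798$ ($c = \left(-24 - 18\right) \left(\left(13 + 1\right) + 5\right) = - 42 \left(14 + 5\right) = \left(-42\right) 19 = -798$)
$\left(r + c\right)^{2} = \left(19 - 798\right)^{2} = \left(-779\right)^{2} = 606841$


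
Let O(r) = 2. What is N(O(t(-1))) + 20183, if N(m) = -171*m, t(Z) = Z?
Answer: 19841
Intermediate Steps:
N(O(t(-1))) + 20183 = -171*2 + 20183 = -342 + 20183 = 19841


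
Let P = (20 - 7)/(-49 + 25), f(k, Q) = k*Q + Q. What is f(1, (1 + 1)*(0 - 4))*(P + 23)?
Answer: -1078/3 ≈ -359.33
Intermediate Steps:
f(k, Q) = Q + Q*k (f(k, Q) = Q*k + Q = Q + Q*k)
P = -13/24 (P = 13/(-24) = 13*(-1/24) = -13/24 ≈ -0.54167)
f(1, (1 + 1)*(0 - 4))*(P + 23) = (((1 + 1)*(0 - 4))*(1 + 1))*(-13/24 + 23) = ((2*(-4))*2)*(539/24) = -8*2*(539/24) = -16*539/24 = -1078/3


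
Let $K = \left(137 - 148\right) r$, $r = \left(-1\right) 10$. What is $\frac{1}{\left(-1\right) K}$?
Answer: $- \frac{1}{110} \approx -0.0090909$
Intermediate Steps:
$r = -10$
$K = 110$ ($K = \left(137 - 148\right) \left(-10\right) = \left(-11\right) \left(-10\right) = 110$)
$\frac{1}{\left(-1\right) K} = \frac{1}{\left(-1\right) 110} = \frac{1}{-110} = - \frac{1}{110}$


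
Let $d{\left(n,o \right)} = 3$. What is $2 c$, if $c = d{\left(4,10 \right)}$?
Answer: $6$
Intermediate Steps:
$c = 3$
$2 c = 2 \cdot 3 = 6$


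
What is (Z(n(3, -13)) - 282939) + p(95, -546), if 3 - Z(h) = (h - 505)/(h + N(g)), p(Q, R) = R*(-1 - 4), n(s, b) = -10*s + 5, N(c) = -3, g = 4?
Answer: -3923149/14 ≈ -2.8023e+5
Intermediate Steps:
n(s, b) = 5 - 10*s
p(Q, R) = -5*R (p(Q, R) = R*(-5) = -5*R)
Z(h) = 3 - (-505 + h)/(-3 + h) (Z(h) = 3 - (h - 505)/(h - 3) = 3 - (-505 + h)/(-3 + h))
(Z(n(3, -13)) - 282939) + p(95, -546) = (2*(248 + (5 - 10*3))/(-3 + (5 - 10*3)) - 282939) - 5*(-546) = (2*(248 + (5 - 30))/(-3 + (5 - 30)) - 282939) + 2730 = (2*(248 - 25)/(-3 - 25) - 282939) + 2730 = (2*223/(-28) - 282939) + 2730 = (2*(-1/28)*223 - 282939) + 2730 = (-223/14 - 282939) + 2730 = -3961369/14 + 2730 = -3923149/14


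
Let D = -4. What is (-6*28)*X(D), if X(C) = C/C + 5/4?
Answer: -378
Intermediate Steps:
X(C) = 9/4 (X(C) = 1 + 5*(1/4) = 1 + 5/4 = 9/4)
(-6*28)*X(D) = -6*28*(9/4) = -168*9/4 = -378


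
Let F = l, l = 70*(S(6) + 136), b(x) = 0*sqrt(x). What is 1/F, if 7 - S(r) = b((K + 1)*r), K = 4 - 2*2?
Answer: 1/10010 ≈ 9.9900e-5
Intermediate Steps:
K = 0 (K = 4 - 4 = 0)
b(x) = 0
S(r) = 7 (S(r) = 7 - 1*0 = 7 + 0 = 7)
l = 10010 (l = 70*(7 + 136) = 70*143 = 10010)
F = 10010
1/F = 1/10010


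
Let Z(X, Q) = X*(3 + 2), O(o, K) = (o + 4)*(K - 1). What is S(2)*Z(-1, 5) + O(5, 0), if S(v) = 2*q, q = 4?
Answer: -49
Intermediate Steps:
O(o, K) = (-1 + K)*(4 + o) (O(o, K) = (4 + o)*(-1 + K) = (-1 + K)*(4 + o))
S(v) = 8 (S(v) = 2*4 = 8)
Z(X, Q) = 5*X (Z(X, Q) = X*5 = 5*X)
S(2)*Z(-1, 5) + O(5, 0) = 8*(5*(-1)) + (-4 - 1*5 + 4*0 + 0*5) = 8*(-5) + (-4 - 5 + 0 + 0) = -40 - 9 = -49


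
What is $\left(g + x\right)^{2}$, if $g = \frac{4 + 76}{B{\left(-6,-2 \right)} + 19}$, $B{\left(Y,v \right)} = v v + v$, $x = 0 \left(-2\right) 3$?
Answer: $\frac{6400}{441} \approx 14.512$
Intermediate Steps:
$x = 0$ ($x = 0 \cdot 3 = 0$)
$B{\left(Y,v \right)} = v + v^{2}$ ($B{\left(Y,v \right)} = v^{2} + v = v + v^{2}$)
$g = \frac{80}{21}$ ($g = \frac{4 + 76}{- 2 \left(1 - 2\right) + 19} = \frac{80}{\left(-2\right) \left(-1\right) + 19} = \frac{80}{2 + 19} = \frac{80}{21} \approx 3.8095$)
$\left(g + x\right)^{2} = \left(\frac{80}{21} + 0\right)^{2} = \left(\frac{80}{21}\right)^{2} = \frac{6400}{441}$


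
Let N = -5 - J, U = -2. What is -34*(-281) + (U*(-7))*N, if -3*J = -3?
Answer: 9470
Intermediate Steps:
J = 1 (J = -1/3*(-3) = 1)
N = -6 (N = -5 - 1*1 = -5 - 1 = -6)
-34*(-281) + (U*(-7))*N = -34*(-281) - 2*(-7)*(-6) = 9554 + 14*(-6) = 9554 - 84 = 9470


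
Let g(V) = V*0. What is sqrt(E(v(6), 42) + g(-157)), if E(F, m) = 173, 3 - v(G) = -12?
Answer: sqrt(173) ≈ 13.153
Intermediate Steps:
g(V) = 0
v(G) = 15 (v(G) = 3 - 1*(-12) = 3 + 12 = 15)
sqrt(E(v(6), 42) + g(-157)) = sqrt(173 + 0) = sqrt(173)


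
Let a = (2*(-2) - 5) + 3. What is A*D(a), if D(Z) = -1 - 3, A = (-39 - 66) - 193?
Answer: 1192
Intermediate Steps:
a = -6 (a = (-4 - 5) + 3 = -9 + 3 = -6)
A = -298 (A = -105 - 193 = -298)
D(Z) = -4
A*D(a) = -298*(-4) = 1192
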